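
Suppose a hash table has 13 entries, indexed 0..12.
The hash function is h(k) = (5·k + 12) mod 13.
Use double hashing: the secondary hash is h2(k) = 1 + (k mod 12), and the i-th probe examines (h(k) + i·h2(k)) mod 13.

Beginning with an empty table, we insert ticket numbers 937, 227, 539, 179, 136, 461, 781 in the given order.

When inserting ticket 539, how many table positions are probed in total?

937 hashes to 4; slot 4 is free → place at 4.
227 hashes to 3; slot 3 is free → place at 3.
539 hashes to 3, h2=12; 3 taken → place at 2.
179 hashes to 10; slot 10 is free → place at 10.
136 hashes to 3, h2=5; 3 taken → place at 8.
461 hashes to 3, h2=6; 3 taken → place at 9.
781 hashes to 4, h2=2; 4 taken → place at 6.
Table: [∅, ∅, 539, 227, 937, ∅, 781, ∅, 136, 461, 179, ∅, ∅]

2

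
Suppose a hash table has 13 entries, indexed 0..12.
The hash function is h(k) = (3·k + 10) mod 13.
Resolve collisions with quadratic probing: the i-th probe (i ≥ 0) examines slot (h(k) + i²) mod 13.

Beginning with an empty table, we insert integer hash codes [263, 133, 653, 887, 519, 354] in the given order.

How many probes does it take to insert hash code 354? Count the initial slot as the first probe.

Insert 263: h=6, slot 6 empty → index 6.
Insert 133: h=6, slot 6 occupied → index 7.
Insert 653: h=6, slots 6,7 occupied → index 10.
Insert 887: h=6, slots 6,7,10 occupied → index 2.
Insert 519: h=7, slot 7 occupied → index 8.
Insert 354: h=6, slots 6,7,10,2 occupied → index 9.
Table: [., ., 887, ., ., ., 263, 133, 519, 354, 653, ., .]

5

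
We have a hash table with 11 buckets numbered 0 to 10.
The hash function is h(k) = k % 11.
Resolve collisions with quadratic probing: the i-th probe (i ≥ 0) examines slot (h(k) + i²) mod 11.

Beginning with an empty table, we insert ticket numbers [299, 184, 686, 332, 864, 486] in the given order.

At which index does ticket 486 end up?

299: h=2 → slot 2
184: h=8 → slot 8
686: h=4 → slot 4
332: h=2, probe 2,3 → slot 3
864: h=6 → slot 6
486: h=2, probe 2,3,6,0 → slot 0
Table: [486, _, 299, 332, 686, _, 864, _, 184, _, _]

0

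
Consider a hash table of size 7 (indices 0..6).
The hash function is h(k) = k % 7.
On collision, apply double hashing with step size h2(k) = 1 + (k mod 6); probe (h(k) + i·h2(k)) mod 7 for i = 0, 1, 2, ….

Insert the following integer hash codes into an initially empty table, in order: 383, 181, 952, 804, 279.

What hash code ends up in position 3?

Insert 383: h=5, slot 5 empty -> index 5.
Insert 181: h=6, slot 6 empty -> index 6.
Insert 952: h=0, slot 0 empty -> index 0.
Insert 804: h=6, h2=1, slots 6,0 occupied -> index 1.
Insert 279: h=6, h2=4, slot 6 occupied -> index 3.
Table: [952, 804, _, 279, _, 383, 181]

279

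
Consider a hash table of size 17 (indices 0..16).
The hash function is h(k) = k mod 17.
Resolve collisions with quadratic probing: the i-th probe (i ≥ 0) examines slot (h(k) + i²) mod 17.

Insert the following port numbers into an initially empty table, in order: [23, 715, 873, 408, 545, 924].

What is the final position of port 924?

23: h=6 => slot 6
715: h=1 => slot 1
873: h=6, probe 6,7 => slot 7
408: h=0 => slot 0
545: h=1, probe 1,2 => slot 2
924: h=6, probe 6,7,10 => slot 10
Table: [408, 715, 545, -, -, -, 23, 873, -, -, 924, -, -, -, -, -, -]

10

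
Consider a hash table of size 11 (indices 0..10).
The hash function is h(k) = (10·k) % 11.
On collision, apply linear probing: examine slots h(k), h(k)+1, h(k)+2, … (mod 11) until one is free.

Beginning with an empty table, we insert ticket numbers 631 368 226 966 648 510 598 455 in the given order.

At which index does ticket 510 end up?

631 hashes to 7; slot 7 is free → place at 7.
368 hashes to 6; slot 6 is free → place at 6.
226 hashes to 5; slot 5 is free → place at 5.
966 hashes to 2; slot 2 is free → place at 2.
648 hashes to 1; slot 1 is free → place at 1.
510 hashes to 7; 7 taken → place at 8.
598 hashes to 7; 7,8 taken → place at 9.
455 hashes to 7; 7,8,9 taken → place at 10.
Table: [_, 648, 966, _, _, 226, 368, 631, 510, 598, 455]

8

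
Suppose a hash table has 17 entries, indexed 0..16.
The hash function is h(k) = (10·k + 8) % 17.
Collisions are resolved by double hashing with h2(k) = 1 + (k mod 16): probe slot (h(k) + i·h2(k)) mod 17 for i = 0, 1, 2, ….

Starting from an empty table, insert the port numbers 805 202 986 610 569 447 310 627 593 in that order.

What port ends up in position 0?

805: h=0 -> slot 0
202: h=5 -> slot 5
986: h=8 -> slot 8
610: h=5, h2=3, probe 5,8,11 -> slot 11
569: h=3 -> slot 3
447: h=7 -> slot 7
310: h=14 -> slot 14
627: h=5, h2=4, probe 5,9 -> slot 9
593: h=5, h2=2, probe 5,7,9,11,13 -> slot 13
Table: [805, _, _, 569, _, 202, _, 447, 986, 627, _, 610, _, 593, 310, _, _]

805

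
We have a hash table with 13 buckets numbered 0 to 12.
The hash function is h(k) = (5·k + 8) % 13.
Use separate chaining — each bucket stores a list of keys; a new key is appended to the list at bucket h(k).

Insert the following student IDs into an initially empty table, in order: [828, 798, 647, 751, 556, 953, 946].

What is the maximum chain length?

4

828 → bucket 1
798 → bucket 7
647 → bucket 6
751 → bucket 6 (collision)
556 → bucket 6 (collision)
953 → bucket 2
946 → bucket 6 (collision)
Final buckets:
0: .
1: 828
2: 953
3: .
4: .
5: .
6: 647 -> 751 -> 556 -> 946
7: 798
8: .
9: .
10: .
11: .
12: .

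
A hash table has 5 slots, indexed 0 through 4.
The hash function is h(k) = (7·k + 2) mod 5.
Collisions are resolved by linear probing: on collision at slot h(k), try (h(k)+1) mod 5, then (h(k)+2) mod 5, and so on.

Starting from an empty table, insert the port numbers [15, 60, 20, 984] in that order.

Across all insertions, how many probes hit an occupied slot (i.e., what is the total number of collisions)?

15: h=2 => slot 2
60: h=2, probe 2,3 => slot 3
20: h=2, probe 2,3,4 => slot 4
984: h=0 => slot 0
Table: [984, -, 15, 60, 20]

3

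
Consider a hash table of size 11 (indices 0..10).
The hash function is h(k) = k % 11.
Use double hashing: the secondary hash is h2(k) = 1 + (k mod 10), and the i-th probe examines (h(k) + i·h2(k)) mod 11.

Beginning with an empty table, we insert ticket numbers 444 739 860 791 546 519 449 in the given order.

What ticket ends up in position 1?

519

Insert 444: h=4, slot 4 empty => index 4.
Insert 739: h=2, slot 2 empty => index 2.
Insert 860: h=2, h2=1, slot 2 occupied => index 3.
Insert 791: h=10, slot 10 empty => index 10.
Insert 546: h=7, slot 7 empty => index 7.
Insert 519: h=2, h2=10, slot 2 occupied => index 1.
Insert 449: h=9, slot 9 empty => index 9.
Table: [∅, 519, 739, 860, 444, ∅, ∅, 546, ∅, 449, 791]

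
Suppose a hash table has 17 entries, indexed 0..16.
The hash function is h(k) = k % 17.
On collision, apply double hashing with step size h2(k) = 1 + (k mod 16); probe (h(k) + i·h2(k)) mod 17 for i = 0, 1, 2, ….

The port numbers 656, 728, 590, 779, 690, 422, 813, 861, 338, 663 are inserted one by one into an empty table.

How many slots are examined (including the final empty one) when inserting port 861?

Insert 656: h=10, slot 10 empty -> index 10.
Insert 728: h=14, slot 14 empty -> index 14.
Insert 590: h=12, slot 12 empty -> index 12.
Insert 779: h=14, h2=12, slot 14 occupied -> index 9.
Insert 690: h=10, h2=3, slot 10 occupied -> index 13.
Insert 422: h=14, h2=7, slot 14 occupied -> index 4.
Insert 813: h=14, h2=14, slot 14 occupied -> index 11.
Insert 861: h=11, h2=14, slot 11 occupied -> index 8.
Insert 338: h=15, slot 15 empty -> index 15.
Insert 663: h=0, slot 0 empty -> index 0.
Table: [663, ∅, ∅, ∅, 422, ∅, ∅, ∅, 861, 779, 656, 813, 590, 690, 728, 338, ∅]

2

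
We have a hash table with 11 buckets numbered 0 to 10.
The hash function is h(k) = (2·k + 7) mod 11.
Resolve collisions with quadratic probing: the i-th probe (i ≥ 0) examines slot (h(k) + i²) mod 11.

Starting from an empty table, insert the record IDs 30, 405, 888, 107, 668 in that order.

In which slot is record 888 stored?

2

30 hashes to 1; slot 1 is free -> place at 1.
405 hashes to 3; slot 3 is free -> place at 3.
888 hashes to 1; 1 taken -> place at 2.
107 hashes to 1; 1,2 taken -> place at 5.
668 hashes to 1; 1,2,5 taken -> place at 10.
Table: [., 30, 888, 405, ., 107, ., ., ., ., 668]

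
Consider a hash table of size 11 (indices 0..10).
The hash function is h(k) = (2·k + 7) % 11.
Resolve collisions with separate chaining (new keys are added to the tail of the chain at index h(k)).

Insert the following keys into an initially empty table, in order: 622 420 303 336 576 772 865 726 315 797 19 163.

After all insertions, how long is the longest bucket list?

3

Insert 622: h=8, bucket 8 empty → new chain.
Insert 420: h=0, bucket 0 empty → new chain.
Insert 303: h=8, bucket 8 nonempty → append to chain.
Insert 336: h=8, bucket 8 nonempty → append to chain.
Insert 576: h=4, bucket 4 empty → new chain.
Insert 772: h=0, bucket 0 nonempty → append to chain.
Insert 865: h=10, bucket 10 empty → new chain.
Insert 726: h=7, bucket 7 empty → new chain.
Insert 315: h=10, bucket 10 nonempty → append to chain.
Insert 797: h=6, bucket 6 empty → new chain.
Insert 19: h=1, bucket 1 empty → new chain.
Insert 163: h=3, bucket 3 empty → new chain.
Final buckets:
0: 420 -> 772
1: 19
2: ∅
3: 163
4: 576
5: ∅
6: 797
7: 726
8: 622 -> 303 -> 336
9: ∅
10: 865 -> 315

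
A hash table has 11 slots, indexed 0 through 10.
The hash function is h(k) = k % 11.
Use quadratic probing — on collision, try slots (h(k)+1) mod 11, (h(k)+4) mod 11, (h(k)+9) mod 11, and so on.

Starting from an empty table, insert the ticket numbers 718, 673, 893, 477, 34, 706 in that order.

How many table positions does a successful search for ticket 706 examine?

4

718 hashes to 3; slot 3 is free => place at 3.
673 hashes to 2; slot 2 is free => place at 2.
893 hashes to 2; 2,3 taken => place at 6.
477 hashes to 4; slot 4 is free => place at 4.
34 hashes to 1; slot 1 is free => place at 1.
706 hashes to 2; 2,3,6 taken => place at 0.
Table: [706, 34, 673, 718, 477, -, 893, -, -, -, -]
Lookup 706: h=2, probe 2,3,6,0 → found at 0.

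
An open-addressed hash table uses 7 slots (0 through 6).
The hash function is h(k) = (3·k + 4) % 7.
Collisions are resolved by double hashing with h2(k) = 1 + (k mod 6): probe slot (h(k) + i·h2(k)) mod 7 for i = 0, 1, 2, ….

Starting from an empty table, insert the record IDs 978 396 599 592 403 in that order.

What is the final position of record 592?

0

Insert 978: h=5, slot 5 empty => index 5.
Insert 396: h=2, slot 2 empty => index 2.
Insert 599: h=2, h2=6, slot 2 occupied => index 1.
Insert 592: h=2, h2=5, slot 2 occupied => index 0.
Insert 403: h=2, h2=2, slot 2 occupied => index 4.
Table: [592, 599, 396, _, 403, 978, _]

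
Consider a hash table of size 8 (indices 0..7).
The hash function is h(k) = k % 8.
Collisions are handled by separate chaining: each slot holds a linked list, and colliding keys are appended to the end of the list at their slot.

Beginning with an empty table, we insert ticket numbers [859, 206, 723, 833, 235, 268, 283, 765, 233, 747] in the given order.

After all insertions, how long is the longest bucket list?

Insert 859: h=3, bucket 3 empty → new chain.
Insert 206: h=6, bucket 6 empty → new chain.
Insert 723: h=3, bucket 3 nonempty → append to chain.
Insert 833: h=1, bucket 1 empty → new chain.
Insert 235: h=3, bucket 3 nonempty → append to chain.
Insert 268: h=4, bucket 4 empty → new chain.
Insert 283: h=3, bucket 3 nonempty → append to chain.
Insert 765: h=5, bucket 5 empty → new chain.
Insert 233: h=1, bucket 1 nonempty → append to chain.
Insert 747: h=3, bucket 3 nonempty → append to chain.
Final buckets:
0: .
1: 833 -> 233
2: .
3: 859 -> 723 -> 235 -> 283 -> 747
4: 268
5: 765
6: 206
7: .

5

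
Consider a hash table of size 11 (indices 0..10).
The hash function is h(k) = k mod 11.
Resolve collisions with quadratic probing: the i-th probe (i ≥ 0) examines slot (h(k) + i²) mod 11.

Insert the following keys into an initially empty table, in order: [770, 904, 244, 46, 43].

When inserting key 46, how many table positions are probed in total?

3

770: h=0 => slot 0
904: h=2 => slot 2
244: h=2, probe 2,3 => slot 3
46: h=2, probe 2,3,6 => slot 6
43: h=10 => slot 10
Table: [770, —, 904, 244, —, —, 46, —, —, —, 43]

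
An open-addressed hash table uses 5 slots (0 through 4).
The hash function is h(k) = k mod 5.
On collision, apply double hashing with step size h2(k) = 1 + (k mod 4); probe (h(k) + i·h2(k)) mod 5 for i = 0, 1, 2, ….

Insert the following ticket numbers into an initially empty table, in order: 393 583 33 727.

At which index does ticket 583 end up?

Insert 393: h=3, slot 3 empty -> index 3.
Insert 583: h=3, h2=4, slot 3 occupied -> index 2.
Insert 33: h=3, h2=2, slot 3 occupied -> index 0.
Insert 727: h=2, h2=4, slot 2 occupied -> index 1.
Table: [33, 727, 583, 393, .]

2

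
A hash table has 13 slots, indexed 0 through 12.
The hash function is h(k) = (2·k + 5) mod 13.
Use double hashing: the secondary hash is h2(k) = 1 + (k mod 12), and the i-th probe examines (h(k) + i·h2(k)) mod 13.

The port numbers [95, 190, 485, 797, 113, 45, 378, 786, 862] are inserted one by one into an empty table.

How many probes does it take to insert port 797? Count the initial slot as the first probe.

95: h=0 → slot 0
190: h=8 → slot 8
485: h=0, h2=6, probe 0,6 → slot 6
797: h=0, h2=6, probe 0,6,12 → slot 12
113: h=10 → slot 10
45: h=4 → slot 4
378: h=7 → slot 7
786: h=4, h2=7, probe 4,11 → slot 11
862: h=0, h2=11, probe 0,11,9 → slot 9
Table: [95, ∅, ∅, ∅, 45, ∅, 485, 378, 190, 862, 113, 786, 797]

3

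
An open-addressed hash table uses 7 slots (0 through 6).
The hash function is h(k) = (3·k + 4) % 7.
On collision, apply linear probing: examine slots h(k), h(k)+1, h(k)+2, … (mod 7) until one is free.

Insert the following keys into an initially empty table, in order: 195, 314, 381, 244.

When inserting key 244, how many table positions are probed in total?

195: h=1 => slot 1
314: h=1, probe 1,2 => slot 2
381: h=6 => slot 6
244: h=1, probe 1,2,3 => slot 3
Table: [∅, 195, 314, 244, ∅, ∅, 381]

3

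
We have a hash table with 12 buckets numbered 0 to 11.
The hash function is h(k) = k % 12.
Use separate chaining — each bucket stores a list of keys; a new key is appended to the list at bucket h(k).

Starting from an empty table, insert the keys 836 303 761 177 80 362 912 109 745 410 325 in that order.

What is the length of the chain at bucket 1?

3

Insert 836: h=8, bucket 8 empty -> new chain.
Insert 303: h=3, bucket 3 empty -> new chain.
Insert 761: h=5, bucket 5 empty -> new chain.
Insert 177: h=9, bucket 9 empty -> new chain.
Insert 80: h=8, bucket 8 nonempty -> append to chain.
Insert 362: h=2, bucket 2 empty -> new chain.
Insert 912: h=0, bucket 0 empty -> new chain.
Insert 109: h=1, bucket 1 empty -> new chain.
Insert 745: h=1, bucket 1 nonempty -> append to chain.
Insert 410: h=2, bucket 2 nonempty -> append to chain.
Insert 325: h=1, bucket 1 nonempty -> append to chain.
Final buckets:
0: 912
1: 109 -> 745 -> 325
2: 362 -> 410
3: 303
4: _
5: 761
6: _
7: _
8: 836 -> 80
9: 177
10: _
11: _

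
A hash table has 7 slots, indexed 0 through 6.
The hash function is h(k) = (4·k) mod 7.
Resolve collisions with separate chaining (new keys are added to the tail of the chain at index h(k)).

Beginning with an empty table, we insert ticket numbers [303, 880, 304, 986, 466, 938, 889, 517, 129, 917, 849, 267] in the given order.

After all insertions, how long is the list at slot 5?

2

Insert 303: h=1, bucket 1 empty -> new chain.
Insert 880: h=6, bucket 6 empty -> new chain.
Insert 304: h=5, bucket 5 empty -> new chain.
Insert 986: h=3, bucket 3 empty -> new chain.
Insert 466: h=2, bucket 2 empty -> new chain.
Insert 938: h=0, bucket 0 empty -> new chain.
Insert 889: h=0, bucket 0 nonempty -> append to chain.
Insert 517: h=3, bucket 3 nonempty -> append to chain.
Insert 129: h=5, bucket 5 nonempty -> append to chain.
Insert 917: h=0, bucket 0 nonempty -> append to chain.
Insert 849: h=1, bucket 1 nonempty -> append to chain.
Insert 267: h=4, bucket 4 empty -> new chain.
Final buckets:
0: 938 -> 889 -> 917
1: 303 -> 849
2: 466
3: 986 -> 517
4: 267
5: 304 -> 129
6: 880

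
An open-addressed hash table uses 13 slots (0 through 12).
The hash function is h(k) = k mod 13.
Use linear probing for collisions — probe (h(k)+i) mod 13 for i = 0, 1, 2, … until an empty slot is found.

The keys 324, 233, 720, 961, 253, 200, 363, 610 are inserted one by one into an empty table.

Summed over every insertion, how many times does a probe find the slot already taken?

324 hashes to 12; slot 12 is free => place at 12.
233 hashes to 12; 12 taken => place at 0.
720 hashes to 5; slot 5 is free => place at 5.
961 hashes to 12; 12,0 taken => place at 1.
253 hashes to 6; slot 6 is free => place at 6.
200 hashes to 5; 5,6 taken => place at 7.
363 hashes to 12; 12,0,1 taken => place at 2.
610 hashes to 12; 12,0,1,2 taken => place at 3.
Table: [233, 961, 363, 610, ∅, 720, 253, 200, ∅, ∅, ∅, ∅, 324]

12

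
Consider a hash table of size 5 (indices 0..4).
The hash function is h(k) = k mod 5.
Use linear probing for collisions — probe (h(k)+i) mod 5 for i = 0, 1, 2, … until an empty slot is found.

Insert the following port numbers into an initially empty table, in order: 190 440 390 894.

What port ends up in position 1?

440

190 hashes to 0; slot 0 is free → place at 0.
440 hashes to 0; 0 taken → place at 1.
390 hashes to 0; 0,1 taken → place at 2.
894 hashes to 4; slot 4 is free → place at 4.
Table: [190, 440, 390, _, 894]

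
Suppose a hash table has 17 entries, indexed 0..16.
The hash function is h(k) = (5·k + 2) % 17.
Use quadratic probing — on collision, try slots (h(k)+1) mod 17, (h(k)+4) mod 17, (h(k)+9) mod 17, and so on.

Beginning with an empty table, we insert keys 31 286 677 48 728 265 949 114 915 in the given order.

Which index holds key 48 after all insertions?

Insert 31: h=4, slot 4 empty => index 4.
Insert 286: h=4, slot 4 occupied => index 5.
Insert 677: h=4, slots 4,5 occupied => index 8.
Insert 48: h=4, slots 4,5,8 occupied => index 13.
Insert 728: h=4, slots 4,5,8,13 occupied => index 3.
Insert 265: h=1, slot 1 empty => index 1.
Insert 949: h=4, slots 4,5,8,13,3 occupied => index 12.
Insert 114: h=11, slot 11 empty => index 11.
Insert 915: h=4, slots 4,5,8,13,3,12 occupied => index 6.
Table: [-, 265, -, 728, 31, 286, 915, -, 677, -, -, 114, 949, 48, -, -, -]

13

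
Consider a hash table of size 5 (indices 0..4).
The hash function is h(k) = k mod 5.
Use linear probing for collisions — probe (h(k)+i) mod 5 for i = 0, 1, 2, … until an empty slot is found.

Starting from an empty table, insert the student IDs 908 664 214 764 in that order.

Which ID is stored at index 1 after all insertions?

908: h=3 → slot 3
664: h=4 → slot 4
214: h=4, probe 4,0 → slot 0
764: h=4, probe 4,0,1 → slot 1
Table: [214, 764, ., 908, 664]

764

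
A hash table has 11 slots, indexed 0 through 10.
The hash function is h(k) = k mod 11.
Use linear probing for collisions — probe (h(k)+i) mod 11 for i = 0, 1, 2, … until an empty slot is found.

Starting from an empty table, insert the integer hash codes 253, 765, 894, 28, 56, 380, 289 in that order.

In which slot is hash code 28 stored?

253 hashes to 0; slot 0 is free → place at 0.
765 hashes to 6; slot 6 is free → place at 6.
894 hashes to 3; slot 3 is free → place at 3.
28 hashes to 6; 6 taken → place at 7.
56 hashes to 1; slot 1 is free → place at 1.
380 hashes to 6; 6,7 taken → place at 8.
289 hashes to 3; 3 taken → place at 4.
Table: [253, 56, —, 894, 289, —, 765, 28, 380, —, —]

7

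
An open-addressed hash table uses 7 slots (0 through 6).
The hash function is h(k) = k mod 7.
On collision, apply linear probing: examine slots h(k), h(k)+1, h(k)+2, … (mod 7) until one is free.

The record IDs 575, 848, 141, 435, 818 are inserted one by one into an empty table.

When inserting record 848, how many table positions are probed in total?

575: h=1 => slot 1
848: h=1, probe 1,2 => slot 2
141: h=1, probe 1,2,3 => slot 3
435: h=1, probe 1,2,3,4 => slot 4
818: h=6 => slot 6
Table: [—, 575, 848, 141, 435, —, 818]

2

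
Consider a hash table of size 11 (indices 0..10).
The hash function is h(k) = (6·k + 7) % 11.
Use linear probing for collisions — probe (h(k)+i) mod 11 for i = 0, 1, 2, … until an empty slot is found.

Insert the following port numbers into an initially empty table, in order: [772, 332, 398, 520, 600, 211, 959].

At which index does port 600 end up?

0

772: h=8 -> slot 8
332: h=8, probe 8,9 -> slot 9
398: h=8, probe 8,9,10 -> slot 10
520: h=3 -> slot 3
600: h=10, probe 10,0 -> slot 0
211: h=8, probe 8,9,10,0,1 -> slot 1
959: h=8, probe 8,9,10,0,1,2 -> slot 2
Table: [600, 211, 959, 520, _, _, _, _, 772, 332, 398]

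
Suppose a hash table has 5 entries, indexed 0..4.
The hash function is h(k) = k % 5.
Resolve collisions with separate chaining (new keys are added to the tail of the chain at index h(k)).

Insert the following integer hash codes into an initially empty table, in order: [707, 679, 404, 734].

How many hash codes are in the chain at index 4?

3

Insert 707: h=2, bucket 2 empty -> new chain.
Insert 679: h=4, bucket 4 empty -> new chain.
Insert 404: h=4, bucket 4 nonempty -> append to chain.
Insert 734: h=4, bucket 4 nonempty -> append to chain.
Final buckets:
0: -
1: -
2: 707
3: -
4: 679 -> 404 -> 734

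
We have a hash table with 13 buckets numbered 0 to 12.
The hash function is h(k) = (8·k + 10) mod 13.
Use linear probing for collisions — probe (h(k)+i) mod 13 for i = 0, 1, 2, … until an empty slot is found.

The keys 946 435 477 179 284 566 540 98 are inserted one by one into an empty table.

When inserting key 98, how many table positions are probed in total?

946: h=12 => slot 12
435: h=6 => slot 6
477: h=4 => slot 4
179: h=12, probe 12,0 => slot 0
284: h=7 => slot 7
566: h=1 => slot 1
540: h=1, probe 1,2 => slot 2
98: h=1, probe 1,2,3 => slot 3
Table: [179, 566, 540, 98, 477, —, 435, 284, —, —, —, —, 946]

3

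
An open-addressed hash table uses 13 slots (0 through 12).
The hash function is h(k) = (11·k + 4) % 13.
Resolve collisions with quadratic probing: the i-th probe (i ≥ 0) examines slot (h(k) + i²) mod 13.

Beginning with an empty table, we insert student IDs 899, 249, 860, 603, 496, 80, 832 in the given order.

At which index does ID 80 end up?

3

899 hashes to 0; slot 0 is free -> place at 0.
249 hashes to 0; 0 taken -> place at 1.
860 hashes to 0; 0,1 taken -> place at 4.
603 hashes to 7; slot 7 is free -> place at 7.
496 hashes to 0; 0,1,4 taken -> place at 9.
80 hashes to 0; 0,1,4,9 taken -> place at 3.
832 hashes to 4; 4 taken -> place at 5.
Table: [899, 249, —, 80, 860, 832, —, 603, —, 496, —, —, —]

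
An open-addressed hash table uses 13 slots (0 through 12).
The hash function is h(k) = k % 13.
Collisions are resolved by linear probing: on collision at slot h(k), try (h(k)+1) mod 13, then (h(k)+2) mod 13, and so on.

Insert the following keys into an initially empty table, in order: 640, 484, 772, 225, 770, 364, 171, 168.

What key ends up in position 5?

Insert 640: h=3, slot 3 empty -> index 3.
Insert 484: h=3, slot 3 occupied -> index 4.
Insert 772: h=5, slot 5 empty -> index 5.
Insert 225: h=4, slots 4,5 occupied -> index 6.
Insert 770: h=3, slots 3,4,5,6 occupied -> index 7.
Insert 364: h=0, slot 0 empty -> index 0.
Insert 171: h=2, slot 2 empty -> index 2.
Insert 168: h=12, slot 12 empty -> index 12.
Table: [364, _, 171, 640, 484, 772, 225, 770, _, _, _, _, 168]

772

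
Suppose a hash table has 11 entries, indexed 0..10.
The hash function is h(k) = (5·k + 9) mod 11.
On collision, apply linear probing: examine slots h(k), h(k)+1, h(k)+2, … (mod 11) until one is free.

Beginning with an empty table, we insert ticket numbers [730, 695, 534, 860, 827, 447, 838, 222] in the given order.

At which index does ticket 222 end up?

2

730 hashes to 7; slot 7 is free => place at 7.
695 hashes to 8; slot 8 is free => place at 8.
534 hashes to 6; slot 6 is free => place at 6.
860 hashes to 8; 8 taken => place at 9.
827 hashes to 8; 8,9 taken => place at 10.
447 hashes to 0; slot 0 is free => place at 0.
838 hashes to 8; 8,9,10,0 taken => place at 1.
222 hashes to 8; 8,9,10,0,1 taken => place at 2.
Table: [447, 838, 222, ., ., ., 534, 730, 695, 860, 827]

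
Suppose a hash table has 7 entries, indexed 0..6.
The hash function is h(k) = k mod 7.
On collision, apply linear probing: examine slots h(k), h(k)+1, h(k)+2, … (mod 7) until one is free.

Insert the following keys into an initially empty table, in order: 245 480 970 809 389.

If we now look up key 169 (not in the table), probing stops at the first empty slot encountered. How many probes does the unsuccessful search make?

Insert 245: h=0, slot 0 empty → index 0.
Insert 480: h=4, slot 4 empty → index 4.
Insert 970: h=4, slot 4 occupied → index 5.
Insert 809: h=4, slots 4,5 occupied → index 6.
Insert 389: h=4, slots 4,5,6,0 occupied → index 1.
Table: [245, 389, _, _, 480, 970, 809]
Lookup 169: h=1, probe 1,2 → slot 2 empty, not found.

2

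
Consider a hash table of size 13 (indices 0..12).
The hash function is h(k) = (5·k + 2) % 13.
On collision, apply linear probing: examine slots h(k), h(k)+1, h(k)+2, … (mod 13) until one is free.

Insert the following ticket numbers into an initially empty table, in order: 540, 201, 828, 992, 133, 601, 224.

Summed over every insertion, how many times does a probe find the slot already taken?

4

540: h=11 → slot 11
201: h=6 → slot 6
828: h=8 → slot 8
992: h=9 → slot 9
133: h=4 → slot 4
601: h=4, probe 4,5 → slot 5
224: h=4, probe 4,5,6,7 → slot 7
Table: [., ., ., ., 133, 601, 201, 224, 828, 992, ., 540, .]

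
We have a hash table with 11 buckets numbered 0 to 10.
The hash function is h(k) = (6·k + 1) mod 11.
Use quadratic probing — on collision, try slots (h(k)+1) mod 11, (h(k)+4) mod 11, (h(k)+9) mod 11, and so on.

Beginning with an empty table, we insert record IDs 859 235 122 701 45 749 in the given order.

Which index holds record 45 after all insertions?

0

859: h=7 -> slot 7
235: h=3 -> slot 3
122: h=7, probe 7,8 -> slot 8
701: h=5 -> slot 5
45: h=7, probe 7,8,0 -> slot 0
749: h=7, probe 7,8,0,5,1 -> slot 1
Table: [45, 749, _, 235, _, 701, _, 859, 122, _, _]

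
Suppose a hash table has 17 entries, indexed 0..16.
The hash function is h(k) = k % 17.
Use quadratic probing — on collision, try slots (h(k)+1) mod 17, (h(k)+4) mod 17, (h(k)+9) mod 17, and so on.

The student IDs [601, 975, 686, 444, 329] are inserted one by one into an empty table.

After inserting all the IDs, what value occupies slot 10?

686

Insert 601: h=6, slot 6 empty => index 6.
Insert 975: h=6, slot 6 occupied => index 7.
Insert 686: h=6, slots 6,7 occupied => index 10.
Insert 444: h=2, slot 2 empty => index 2.
Insert 329: h=6, slots 6,7,10 occupied => index 15.
Table: [∅, ∅, 444, ∅, ∅, ∅, 601, 975, ∅, ∅, 686, ∅, ∅, ∅, ∅, 329, ∅]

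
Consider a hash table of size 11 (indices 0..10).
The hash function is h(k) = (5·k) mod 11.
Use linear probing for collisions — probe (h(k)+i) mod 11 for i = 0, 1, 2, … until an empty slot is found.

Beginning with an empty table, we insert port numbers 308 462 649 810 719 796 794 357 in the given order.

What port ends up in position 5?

357

308 hashes to 0; slot 0 is free -> place at 0.
462 hashes to 0; 0 taken -> place at 1.
649 hashes to 0; 0,1 taken -> place at 2.
810 hashes to 2; 2 taken -> place at 3.
719 hashes to 9; slot 9 is free -> place at 9.
796 hashes to 9; 9 taken -> place at 10.
794 hashes to 10; 10,0,1,2,3 taken -> place at 4.
357 hashes to 3; 3,4 taken -> place at 5.
Table: [308, 462, 649, 810, 794, 357, —, —, —, 719, 796]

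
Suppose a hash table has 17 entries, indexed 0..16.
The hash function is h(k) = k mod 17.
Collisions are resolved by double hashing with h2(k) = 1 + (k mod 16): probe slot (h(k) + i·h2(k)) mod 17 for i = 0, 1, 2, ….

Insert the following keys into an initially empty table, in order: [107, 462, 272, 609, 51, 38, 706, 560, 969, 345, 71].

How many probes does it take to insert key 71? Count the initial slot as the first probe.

3

107 hashes to 5; slot 5 is free → place at 5.
462 hashes to 3; slot 3 is free → place at 3.
272 hashes to 0; slot 0 is free → place at 0.
609 hashes to 14; slot 14 is free → place at 14.
51 hashes to 0, h2=4; 0 taken → place at 4.
38 hashes to 4, h2=7; 4 taken → place at 11.
706 hashes to 9; slot 9 is free → place at 9.
560 hashes to 16; slot 16 is free → place at 16.
969 hashes to 0, h2=10; 0 taken → place at 10.
345 hashes to 5, h2=10; 5 taken → place at 15.
71 hashes to 3, h2=8; 3,11 taken → place at 2.
Table: [272, ∅, 71, 462, 51, 107, ∅, ∅, ∅, 706, 969, 38, ∅, ∅, 609, 345, 560]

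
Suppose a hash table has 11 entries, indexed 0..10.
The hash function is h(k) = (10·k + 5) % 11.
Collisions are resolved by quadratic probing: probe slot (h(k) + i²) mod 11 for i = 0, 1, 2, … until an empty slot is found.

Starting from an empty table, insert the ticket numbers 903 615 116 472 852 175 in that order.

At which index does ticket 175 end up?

9

Insert 903: h=4, slot 4 empty => index 4.
Insert 615: h=6, slot 6 empty => index 6.
Insert 116: h=10, slot 10 empty => index 10.
Insert 472: h=6, slot 6 occupied => index 7.
Insert 852: h=0, slot 0 empty => index 0.
Insert 175: h=6, slots 6,7,10,4,0 occupied => index 9.
Table: [852, _, _, _, 903, _, 615, 472, _, 175, 116]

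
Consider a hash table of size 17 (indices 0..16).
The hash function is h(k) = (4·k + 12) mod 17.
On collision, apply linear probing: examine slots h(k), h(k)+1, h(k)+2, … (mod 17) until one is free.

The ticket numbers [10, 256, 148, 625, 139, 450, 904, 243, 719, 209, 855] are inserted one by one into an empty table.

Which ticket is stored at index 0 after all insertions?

10: h=1 -> slot 1
256: h=16 -> slot 16
148: h=9 -> slot 9
625: h=13 -> slot 13
139: h=7 -> slot 7
450: h=10 -> slot 10
904: h=7, probe 7,8 -> slot 8
243: h=15 -> slot 15
719: h=15, probe 15,16,0 -> slot 0
209: h=15, probe 15,16,0,1,2 -> slot 2
855: h=15, probe 15,16,0,1,2,3 -> slot 3
Table: [719, 10, 209, 855, -, -, -, 139, 904, 148, 450, -, -, 625, -, 243, 256]

719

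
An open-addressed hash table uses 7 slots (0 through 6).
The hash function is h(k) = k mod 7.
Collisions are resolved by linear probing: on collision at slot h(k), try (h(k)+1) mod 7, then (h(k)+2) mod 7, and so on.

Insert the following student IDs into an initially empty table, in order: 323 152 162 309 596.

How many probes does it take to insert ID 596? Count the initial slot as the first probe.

323: h=1 -> slot 1
152: h=5 -> slot 5
162: h=1, probe 1,2 -> slot 2
309: h=1, probe 1,2,3 -> slot 3
596: h=1, probe 1,2,3,4 -> slot 4
Table: [., 323, 162, 309, 596, 152, .]

4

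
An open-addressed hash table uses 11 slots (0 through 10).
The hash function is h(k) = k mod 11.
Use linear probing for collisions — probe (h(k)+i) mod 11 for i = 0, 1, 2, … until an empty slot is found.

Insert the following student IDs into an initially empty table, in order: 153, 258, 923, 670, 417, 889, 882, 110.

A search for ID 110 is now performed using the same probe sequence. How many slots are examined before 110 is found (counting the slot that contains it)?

153: h=10 → slot 10
258: h=5 → slot 5
923: h=10, probe 10,0 → slot 0
670: h=10, probe 10,0,1 → slot 1
417: h=10, probe 10,0,1,2 → slot 2
889: h=9 → slot 9
882: h=2, probe 2,3 → slot 3
110: h=0, probe 0,1,2,3,4 → slot 4
Table: [923, 670, 417, 882, 110, 258, ., ., ., 889, 153]
Lookup 110: h=0, probe 0,1,2,3,4 → found at 4.

5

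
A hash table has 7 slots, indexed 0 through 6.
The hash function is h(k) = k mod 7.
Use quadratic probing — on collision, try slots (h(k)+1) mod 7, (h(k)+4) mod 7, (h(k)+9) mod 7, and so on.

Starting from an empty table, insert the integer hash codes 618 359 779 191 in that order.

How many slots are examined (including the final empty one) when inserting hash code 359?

618: h=2 => slot 2
359: h=2, probe 2,3 => slot 3
779: h=2, probe 2,3,6 => slot 6
191: h=2, probe 2,3,6,4 => slot 4
Table: [∅, ∅, 618, 359, 191, ∅, 779]

2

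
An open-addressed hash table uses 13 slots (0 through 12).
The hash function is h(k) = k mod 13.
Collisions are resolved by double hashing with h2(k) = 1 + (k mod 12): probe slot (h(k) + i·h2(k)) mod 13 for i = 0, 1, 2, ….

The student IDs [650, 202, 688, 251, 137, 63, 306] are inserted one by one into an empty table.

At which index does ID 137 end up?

6

Insert 650: h=0, slot 0 empty => index 0.
Insert 202: h=7, slot 7 empty => index 7.
Insert 688: h=12, slot 12 empty => index 12.
Insert 251: h=4, slot 4 empty => index 4.
Insert 137: h=7, h2=6, slots 7,0 occupied => index 6.
Insert 63: h=11, slot 11 empty => index 11.
Insert 306: h=7, h2=7, slot 7 occupied => index 1.
Table: [650, 306, ., ., 251, ., 137, 202, ., ., ., 63, 688]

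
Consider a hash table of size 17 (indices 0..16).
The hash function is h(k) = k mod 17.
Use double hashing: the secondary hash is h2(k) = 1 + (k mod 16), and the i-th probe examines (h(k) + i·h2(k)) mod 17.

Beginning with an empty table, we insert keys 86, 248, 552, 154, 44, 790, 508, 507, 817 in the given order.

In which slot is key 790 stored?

15

86 hashes to 1; slot 1 is free → place at 1.
248 hashes to 10; slot 10 is free → place at 10.
552 hashes to 8; slot 8 is free → place at 8.
154 hashes to 1, h2=11; 1 taken → place at 12.
44 hashes to 10, h2=13; 10 taken → place at 6.
790 hashes to 8, h2=7; 8 taken → place at 15.
508 hashes to 15, h2=13; 15 taken → place at 11.
507 hashes to 14; slot 14 is free → place at 14.
817 hashes to 1, h2=2; 1 taken → place at 3.
Table: [—, 86, —, 817, —, —, 44, —, 552, —, 248, 508, 154, —, 507, 790, —]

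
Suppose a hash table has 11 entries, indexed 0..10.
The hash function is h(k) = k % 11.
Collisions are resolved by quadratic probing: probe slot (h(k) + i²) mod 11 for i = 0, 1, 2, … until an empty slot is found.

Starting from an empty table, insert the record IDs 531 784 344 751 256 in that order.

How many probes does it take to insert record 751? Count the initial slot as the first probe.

Insert 531: h=3, slot 3 empty → index 3.
Insert 784: h=3, slot 3 occupied → index 4.
Insert 344: h=3, slots 3,4 occupied → index 7.
Insert 751: h=3, slots 3,4,7 occupied → index 1.
Insert 256: h=3, slots 3,4,7,1 occupied → index 8.
Table: [—, 751, —, 531, 784, —, —, 344, 256, —, —]

4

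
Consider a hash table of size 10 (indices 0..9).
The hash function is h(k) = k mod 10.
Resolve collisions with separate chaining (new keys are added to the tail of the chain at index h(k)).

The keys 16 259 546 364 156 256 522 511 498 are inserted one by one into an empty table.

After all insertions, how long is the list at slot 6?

4

Insert 16: h=6, bucket 6 empty → new chain.
Insert 259: h=9, bucket 9 empty → new chain.
Insert 546: h=6, bucket 6 nonempty → append to chain.
Insert 364: h=4, bucket 4 empty → new chain.
Insert 156: h=6, bucket 6 nonempty → append to chain.
Insert 256: h=6, bucket 6 nonempty → append to chain.
Insert 522: h=2, bucket 2 empty → new chain.
Insert 511: h=1, bucket 1 empty → new chain.
Insert 498: h=8, bucket 8 empty → new chain.
Final buckets:
0: -
1: 511
2: 522
3: -
4: 364
5: -
6: 16 -> 546 -> 156 -> 256
7: -
8: 498
9: 259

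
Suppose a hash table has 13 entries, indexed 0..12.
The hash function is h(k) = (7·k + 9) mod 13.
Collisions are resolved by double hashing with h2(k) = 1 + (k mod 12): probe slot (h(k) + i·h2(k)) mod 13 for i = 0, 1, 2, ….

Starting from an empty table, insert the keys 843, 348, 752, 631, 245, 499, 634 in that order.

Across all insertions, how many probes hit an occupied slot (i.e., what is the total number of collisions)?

4

843 hashes to 8; slot 8 is free => place at 8.
348 hashes to 1; slot 1 is free => place at 1.
752 hashes to 8, h2=9; 8 taken => place at 4.
631 hashes to 6; slot 6 is free => place at 6.
245 hashes to 8, h2=6; 8,1 taken => place at 7.
499 hashes to 5; slot 5 is free => place at 5.
634 hashes to 1, h2=11; 1 taken => place at 12.
Table: [∅, 348, ∅, ∅, 752, 499, 631, 245, 843, ∅, ∅, ∅, 634]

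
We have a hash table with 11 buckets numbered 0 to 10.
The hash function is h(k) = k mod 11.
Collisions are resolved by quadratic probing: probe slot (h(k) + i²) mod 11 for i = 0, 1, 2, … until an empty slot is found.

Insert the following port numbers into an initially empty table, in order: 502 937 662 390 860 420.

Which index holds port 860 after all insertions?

502 hashes to 7; slot 7 is free => place at 7.
937 hashes to 2; slot 2 is free => place at 2.
662 hashes to 2; 2 taken => place at 3.
390 hashes to 5; slot 5 is free => place at 5.
860 hashes to 2; 2,3 taken => place at 6.
420 hashes to 2; 2,3,6 taken => place at 0.
Table: [420, _, 937, 662, _, 390, 860, 502, _, _, _]

6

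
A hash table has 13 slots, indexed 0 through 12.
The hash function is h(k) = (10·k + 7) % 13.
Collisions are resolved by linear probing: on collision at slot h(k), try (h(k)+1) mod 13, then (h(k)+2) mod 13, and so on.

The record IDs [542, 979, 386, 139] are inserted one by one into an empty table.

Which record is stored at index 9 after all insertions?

542 hashes to 6; slot 6 is free => place at 6.
979 hashes to 8; slot 8 is free => place at 8.
386 hashes to 6; 6 taken => place at 7.
139 hashes to 6; 6,7,8 taken => place at 9.
Table: [-, -, -, -, -, -, 542, 386, 979, 139, -, -, -]

139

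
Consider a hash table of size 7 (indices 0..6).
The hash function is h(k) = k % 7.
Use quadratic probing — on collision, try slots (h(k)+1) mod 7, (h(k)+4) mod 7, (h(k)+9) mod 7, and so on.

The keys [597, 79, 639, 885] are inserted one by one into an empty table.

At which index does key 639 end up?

6

Insert 597: h=2, slot 2 empty => index 2.
Insert 79: h=2, slot 2 occupied => index 3.
Insert 639: h=2, slots 2,3 occupied => index 6.
Insert 885: h=3, slot 3 occupied => index 4.
Table: [-, -, 597, 79, 885, -, 639]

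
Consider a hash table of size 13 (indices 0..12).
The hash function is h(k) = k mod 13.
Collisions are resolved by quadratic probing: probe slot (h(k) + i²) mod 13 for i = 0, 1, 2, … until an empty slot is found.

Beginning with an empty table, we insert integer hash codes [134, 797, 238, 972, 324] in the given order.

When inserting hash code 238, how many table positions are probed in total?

134: h=4 -> slot 4
797: h=4, probe 4,5 -> slot 5
238: h=4, probe 4,5,8 -> slot 8
972: h=10 -> slot 10
324: h=12 -> slot 12
Table: [., ., ., ., 134, 797, ., ., 238, ., 972, ., 324]

3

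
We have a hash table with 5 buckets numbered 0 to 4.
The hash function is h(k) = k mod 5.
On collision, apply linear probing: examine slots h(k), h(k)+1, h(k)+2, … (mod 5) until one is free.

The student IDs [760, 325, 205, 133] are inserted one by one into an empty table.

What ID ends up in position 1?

760: h=0 => slot 0
325: h=0, probe 0,1 => slot 1
205: h=0, probe 0,1,2 => slot 2
133: h=3 => slot 3
Table: [760, 325, 205, 133, -]

325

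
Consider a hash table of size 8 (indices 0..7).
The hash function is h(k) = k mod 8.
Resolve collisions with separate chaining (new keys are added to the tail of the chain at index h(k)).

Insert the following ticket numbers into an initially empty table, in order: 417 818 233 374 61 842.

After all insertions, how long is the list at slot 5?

Insert 417: h=1, bucket 1 empty -> new chain.
Insert 818: h=2, bucket 2 empty -> new chain.
Insert 233: h=1, bucket 1 nonempty -> append to chain.
Insert 374: h=6, bucket 6 empty -> new chain.
Insert 61: h=5, bucket 5 empty -> new chain.
Insert 842: h=2, bucket 2 nonempty -> append to chain.
Final buckets:
0: .
1: 417 -> 233
2: 818 -> 842
3: .
4: .
5: 61
6: 374
7: .

1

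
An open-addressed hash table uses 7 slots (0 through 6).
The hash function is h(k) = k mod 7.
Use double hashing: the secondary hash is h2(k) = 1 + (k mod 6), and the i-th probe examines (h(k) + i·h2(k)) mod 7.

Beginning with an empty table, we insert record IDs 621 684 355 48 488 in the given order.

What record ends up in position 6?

684

621 hashes to 5; slot 5 is free => place at 5.
684 hashes to 5, h2=1; 5 taken => place at 6.
355 hashes to 5, h2=2; 5 taken => place at 0.
48 hashes to 6, h2=1; 6,0 taken => place at 1.
488 hashes to 5, h2=3; 5,1 taken => place at 4.
Table: [355, 48, ., ., 488, 621, 684]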